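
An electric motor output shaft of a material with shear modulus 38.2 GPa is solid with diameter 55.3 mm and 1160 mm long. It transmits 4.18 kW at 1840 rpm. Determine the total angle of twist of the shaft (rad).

7.18e-4 rad

ω = 2π·1840/60 = 192.7 rad/s, so T = P/ω = 4.18×10³ / 192.7 = 21.69 N·m.
J = πd⁴/32 = π(0.0553)⁴/32 = 9.181×10^-7 m⁴.
θ = T·L/(G·J) = 21.69 × 1.16 / (38.2×10⁹ × 9.181×10^-7) = 7.175×10^-4 rad.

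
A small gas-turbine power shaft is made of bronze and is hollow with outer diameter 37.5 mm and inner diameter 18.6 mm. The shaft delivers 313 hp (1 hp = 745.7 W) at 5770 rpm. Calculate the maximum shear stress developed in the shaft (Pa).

3.97e7 Pa

ω = 2π·5770/60 = 604.2 rad/s, so T = P/ω = 313×745.7 / 604.2 = 386.3 N·m.
J = π(d_o⁴ − d_i⁴)/32 = π(0.0375⁴ − 0.0186⁴)/32 = 1.824×10^-7 m⁴.
τ_max = T·r/J = 386.3 × 0.0187 / 1.824×10^-7 = 3.971×10^7 Pa.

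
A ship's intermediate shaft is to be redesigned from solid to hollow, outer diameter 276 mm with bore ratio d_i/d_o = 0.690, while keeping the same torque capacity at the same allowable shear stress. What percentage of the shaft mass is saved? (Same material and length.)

Equal τ_max and T ⇒ the solid shaft needs d_s³ = d_o³(1−k⁴), so d_s = 276·(1−0.690⁴)^(1/3) = 253.3 mm.
Area ratio A_h/A_s = d_o²(1−k²)/d_s² = (1−k²)/(1−k⁴)^(2/3) = 0.6218.
Mass saving = 1 − 0.6218 = 37.8 %.

37.8 %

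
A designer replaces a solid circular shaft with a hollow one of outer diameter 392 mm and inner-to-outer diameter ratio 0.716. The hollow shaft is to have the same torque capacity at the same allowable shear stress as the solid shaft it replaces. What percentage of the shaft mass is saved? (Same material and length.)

40.3 %

Equal τ_max and T ⇒ the solid shaft needs d_s³ = d_o³(1−k⁴), so d_s = 392·(1−0.716⁴)^(1/3) = 354.1 mm.
Area ratio A_h/A_s = d_o²(1−k²)/d_s² = (1−k²)/(1−k⁴)^(2/3) = 0.5972.
Mass saving = 1 − 0.5972 = 40.3 %.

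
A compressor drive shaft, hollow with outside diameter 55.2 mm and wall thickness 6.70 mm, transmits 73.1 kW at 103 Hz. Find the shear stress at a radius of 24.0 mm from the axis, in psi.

ω = 2π·103 = 647.2 rad/s, so T = P/ω = 73.1×10³ / 647.2 = 113.0 N·m.
J = π(d_o⁴ − d_i⁴)/32 = π(0.0552⁴ − 0.0418⁴)/32 = 6.118×10^-7 m⁴.
Shear stress varies linearly with radius: τ = T·r/J = 113.0 × 0.0240 / 6.118×10^-7 = 4.431×10^6 Pa.

643 psi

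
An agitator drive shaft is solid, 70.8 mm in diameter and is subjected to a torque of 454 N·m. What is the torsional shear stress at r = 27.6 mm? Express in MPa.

5.08 MPa

J = πd⁴/32 = π(0.0708)⁴/32 = 2.467×10^-6 m⁴.
Shear stress varies linearly with radius: τ = T·r/J = 454.0 × 0.0276 / 2.467×10^-6 = 5.080×10^6 Pa.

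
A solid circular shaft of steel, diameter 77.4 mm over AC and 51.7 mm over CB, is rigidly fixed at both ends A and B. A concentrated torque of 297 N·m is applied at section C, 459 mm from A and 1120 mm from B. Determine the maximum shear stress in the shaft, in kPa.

3020 kPa

Compatibility: T_A·a/J_AC = T_B·b/J_CB with T_A + T_B = T₀.
J_AC = 3.52×10^-6 m⁴, J_CB = 7.01×10^-7 m⁴, so T_A = T₀·(J_AC/a)/((J_AC/a)+(J_CB/b)) = 274.6 N·m, T_B = 22.40 N·m.
τ in each portion: τ_AC = 3.02×10^6 Pa, τ_CB = 8.26×10^5 Pa; maximum is in AC.
τ_max = T_AC·r/J = 274.6·0.0387/3.52×10^-6 = 3.016×10^6 Pa.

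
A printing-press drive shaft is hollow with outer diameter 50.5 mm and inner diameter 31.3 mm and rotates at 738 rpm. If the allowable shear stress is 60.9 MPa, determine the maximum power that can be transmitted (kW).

J = π(d_o⁴ − d_i⁴)/32 = π(0.0505⁴ − 0.0313⁴)/32 = 5.443×10^-7 m⁴.
T_max = τ_allow·J/r = 6.09×10^7 × 5.443×10^-7 / 0.0253 = 1313 N·m.
ω = 2π·738/60 = 77.28 rad/s, so P_max = T_max·ω = 1.015×10^5 W.

101 kW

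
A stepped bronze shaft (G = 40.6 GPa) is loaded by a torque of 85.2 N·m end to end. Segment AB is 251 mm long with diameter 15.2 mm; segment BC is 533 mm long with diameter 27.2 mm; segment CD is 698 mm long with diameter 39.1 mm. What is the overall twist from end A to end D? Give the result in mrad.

J_AB = π(0.0152)⁴/32 = 5.24×10^-9 m⁴; J_BC = π(0.0272)⁴/32 = 5.37×10^-8 m⁴; J_CD = π(0.0391)⁴/32 = 2.29×10^-7 m⁴.
θ = (T/G)·Σ L_i/J_i = (85.20/40.6×10⁹)·(0.251/5.24×10^-9 + 0.533/5.37×10^-8 + 0.698/2.29×10^-7) = 0.1277 rad.

128 mrad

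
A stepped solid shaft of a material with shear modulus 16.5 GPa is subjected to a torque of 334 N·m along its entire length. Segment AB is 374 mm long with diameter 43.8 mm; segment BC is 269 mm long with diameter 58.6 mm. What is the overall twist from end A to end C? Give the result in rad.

0.0257 rad

J_AB = π(0.0438)⁴/32 = 3.61×10^-7 m⁴; J_BC = π(0.0586)⁴/32 = 1.16×10^-6 m⁴.
θ = (T/G)·Σ L_i/J_i = (334.0/16.5×10⁹)·(0.374/3.61×10^-7 + 0.269/1.16×10^-6) = 0.02566 rad.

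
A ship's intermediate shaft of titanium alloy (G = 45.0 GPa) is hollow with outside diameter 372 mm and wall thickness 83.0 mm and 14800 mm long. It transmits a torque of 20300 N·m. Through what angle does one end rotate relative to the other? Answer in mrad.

3.92 mrad

J = π(d_o⁴ − d_i⁴)/32 = π(0.372⁴ − 0.206⁴)/32 = 1.703×10^-3 m⁴.
θ = T·L/(G·J) = 20300 × 14.8 / (45.0×10⁹ × 1.703×10^-3) = 3.920×10^-3 rad.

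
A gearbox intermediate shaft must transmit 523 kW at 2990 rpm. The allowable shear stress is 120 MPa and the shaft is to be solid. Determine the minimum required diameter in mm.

ω = 2π·2990/60 = 313.1 rad/s, so T = P/ω = 523×10³ / 313.1 = 1670 N·m.
For a solid shaft τ_max = 16T/(πd³), so d = (16T/(π τ_allow))^(1/3) = (16·1670/(π·1.20×10^8))^(1/3) = 0.04139 m.

41.4 mm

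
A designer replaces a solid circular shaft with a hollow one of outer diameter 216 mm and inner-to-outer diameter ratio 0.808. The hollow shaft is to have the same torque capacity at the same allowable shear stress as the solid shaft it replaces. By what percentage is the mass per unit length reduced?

Equal τ_max and T ⇒ the solid shaft needs d_s³ = d_o³(1−k⁴), so d_s = 216·(1−0.808⁴)^(1/3) = 179.5 mm.
Area ratio A_h/A_s = d_o²(1−k²)/d_s² = (1−k²)/(1−k⁴)^(2/3) = 0.5027.
Mass saving = 1 − 0.5027 = 49.7 %.

49.7 %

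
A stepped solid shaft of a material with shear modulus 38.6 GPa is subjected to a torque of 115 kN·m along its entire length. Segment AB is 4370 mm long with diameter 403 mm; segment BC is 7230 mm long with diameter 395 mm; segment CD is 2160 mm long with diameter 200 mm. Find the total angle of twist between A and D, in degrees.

J_AB = π(0.403)⁴/32 = 2.59×10^-3 m⁴; J_BC = π(0.395)⁴/32 = 2.39×10^-3 m⁴; J_CD = π(0.200)⁴/32 = 1.57×10^-4 m⁴.
θ = (T/G)·Σ L_i/J_i = (115000/38.6×10⁹)·(4.37/2.59×10^-3 + 7.23/2.39×10^-3 + 2.16/1.57×10^-4) = 0.05501 rad.

3.15°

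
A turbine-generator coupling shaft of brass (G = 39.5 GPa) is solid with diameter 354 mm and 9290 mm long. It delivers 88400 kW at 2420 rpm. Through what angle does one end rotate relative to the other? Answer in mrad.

ω = 2π·2420/60 = 253.4 rad/s, so T = P/ω = 88400×10³ / 253.4 = 348800 N·m.
J = πd⁴/32 = π(0.354)⁴/32 = 1.542×10^-3 m⁴.
θ = T·L/(G·J) = 348800 × 9.29 / (39.5×10⁹ × 1.542×10^-3) = 0.05321 rad.

53.2 mrad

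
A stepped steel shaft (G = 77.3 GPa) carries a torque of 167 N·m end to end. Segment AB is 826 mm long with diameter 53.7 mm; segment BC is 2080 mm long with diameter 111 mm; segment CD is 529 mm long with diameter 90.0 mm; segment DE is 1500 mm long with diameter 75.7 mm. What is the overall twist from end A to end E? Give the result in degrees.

0.210°

J_AB = π(0.0537)⁴/32 = 8.16×10^-7 m⁴; J_BC = π(0.111)⁴/32 = 1.49×10^-5 m⁴; J_CD = π(0.0900)⁴/32 = 6.44×10^-6 m⁴; J_DE = π(0.0757)⁴/32 = 3.22×10^-6 m⁴.
θ = (T/G)·Σ L_i/J_i = (167.0/77.3×10⁹)·(0.826/8.16×10^-7 + 2.08/1.49×10^-5 + 0.529/6.44×10^-6 + 1.50/3.22×10^-6) = 3.670×10^-3 rad.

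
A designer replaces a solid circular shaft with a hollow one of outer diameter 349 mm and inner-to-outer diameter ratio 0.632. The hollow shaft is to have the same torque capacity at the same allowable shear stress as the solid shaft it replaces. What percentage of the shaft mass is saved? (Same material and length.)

32.6 %

Equal τ_max and T ⇒ the solid shaft needs d_s³ = d_o³(1−k⁴), so d_s = 349·(1−0.632⁴)^(1/3) = 329.4 mm.
Area ratio A_h/A_s = d_o²(1−k²)/d_s² = (1−k²)/(1−k⁴)^(2/3) = 0.6744.
Mass saving = 1 − 0.6744 = 32.6 %.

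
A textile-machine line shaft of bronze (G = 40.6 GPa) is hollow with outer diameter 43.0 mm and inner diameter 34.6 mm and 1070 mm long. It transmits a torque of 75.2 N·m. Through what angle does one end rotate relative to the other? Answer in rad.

J = π(d_o⁴ − d_i⁴)/32 = π(0.0430⁴ − 0.0346⁴)/32 = 1.949×10^-7 m⁴.
θ = T·L/(G·J) = 75.20 × 1.07 / (40.6×10⁹ × 1.949×10^-7) = 0.01017 rad.

0.0102 rad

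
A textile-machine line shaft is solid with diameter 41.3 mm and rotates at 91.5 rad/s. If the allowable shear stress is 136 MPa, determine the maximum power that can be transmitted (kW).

J = πd⁴/32 = π(0.0413)⁴/32 = 2.856×10^-7 m⁴.
T_max = τ_allow·J/r = 1.36×10^8 × 2.856×10^-7 / 0.0206 = 1881 N·m.
ω = 91.5 rad/s, so P_max = T_max·ω = 1.721×10^5 W.

172 kW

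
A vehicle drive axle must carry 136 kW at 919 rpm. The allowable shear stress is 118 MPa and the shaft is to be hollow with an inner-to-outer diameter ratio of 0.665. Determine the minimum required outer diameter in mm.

ω = 2π·919/60 = 96.24 rad/s, so T = P/ω = 136×10³ / 96.24 = 1413 N·m.
For a hollow shaft with d_i/d_o = 0.665: τ_max = 16T/(π d_o³ (1−k⁴)), so d_o = [16T/(π τ_allow (1−k⁴))]^(1/3) = [16·1413/(π·1.18×10^8·0.8044)]^(1/3) = 0.04232 m.

42.3 mm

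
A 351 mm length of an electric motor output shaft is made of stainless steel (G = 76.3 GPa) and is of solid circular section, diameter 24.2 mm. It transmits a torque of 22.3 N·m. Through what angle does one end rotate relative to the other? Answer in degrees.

J = πd⁴/32 = π(0.0242)⁴/32 = 3.367×10^-8 m⁴.
θ = T·L/(G·J) = 22.30 × 0.351 / (76.3×10⁹ × 3.367×10^-8) = 3.047×10^-3 rad.

0.175°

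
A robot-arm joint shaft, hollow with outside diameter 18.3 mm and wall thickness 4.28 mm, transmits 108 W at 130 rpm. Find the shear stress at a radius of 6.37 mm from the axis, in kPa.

ω = 2π·130/60 = 13.61 rad/s, so T = P/ω = 108 / 13.61 = 7.933 N·m.
J = π(d_o⁴ − d_i⁴)/32 = π(0.0183⁴ − 0.00974⁴)/32 = 1.013×10^-8 m⁴.
Shear stress varies linearly with radius: τ = T·r/J = 7.933 × 0.00637 / 1.013×10^-8 = 4.990×10^6 Pa.

4990 kPa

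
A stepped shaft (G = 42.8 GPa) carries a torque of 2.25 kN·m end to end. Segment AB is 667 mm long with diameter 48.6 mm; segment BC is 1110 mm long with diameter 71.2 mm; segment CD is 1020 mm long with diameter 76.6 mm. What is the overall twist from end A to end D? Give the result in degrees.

5.90°

J_AB = π(0.0486)⁴/32 = 5.48×10^-7 m⁴; J_BC = π(0.0712)⁴/32 = 2.52×10^-6 m⁴; J_CD = π(0.0766)⁴/32 = 3.38×10^-6 m⁴.
θ = (T/G)·Σ L_i/J_i = (2250/42.8×10⁹)·(0.667/5.48×10^-7 + 1.11/2.52×10^-6 + 1.02/3.38×10^-6) = 0.1030 rad.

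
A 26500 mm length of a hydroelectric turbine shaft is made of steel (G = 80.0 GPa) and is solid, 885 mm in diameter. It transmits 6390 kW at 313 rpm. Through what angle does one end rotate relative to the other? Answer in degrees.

0.0614°

ω = 2π·313/60 = 32.78 rad/s, so T = P/ω = 6390×10³ / 32.78 = 195000 N·m.
J = πd⁴/32 = π(0.885)⁴/32 = 0.06022 m⁴.
θ = T·L/(G·J) = 195000 × 26.5 / (80.0×10⁹ × 0.06022) = 1.072×10^-3 rad.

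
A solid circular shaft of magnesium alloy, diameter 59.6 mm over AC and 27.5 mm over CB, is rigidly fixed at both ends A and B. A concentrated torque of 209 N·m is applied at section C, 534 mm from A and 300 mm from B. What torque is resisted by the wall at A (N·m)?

Compatibility: T_A·a/J_AC = T_B·b/J_CB with T_A + T_B = T₀.
J_AC = 1.24×10^-6 m⁴, J_CB = 5.61×10^-8 m⁴, so T_A = T₀·(J_AC/a)/((J_AC/a)+(J_CB/b)) = 193.4 N·m, T_B = 15.60 N·m.

193 N·m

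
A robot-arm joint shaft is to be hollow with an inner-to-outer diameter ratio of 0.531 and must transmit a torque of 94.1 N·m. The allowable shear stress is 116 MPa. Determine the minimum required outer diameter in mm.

For a hollow shaft with d_i/d_o = 0.531: τ_max = 16T/(π d_o³ (1−k⁴)), so d_o = [16T/(π τ_allow (1−k⁴))]^(1/3) = [16·94.10/(π·1.16×10^8·0.9205)]^(1/3) = 0.01650 m.

16.5 mm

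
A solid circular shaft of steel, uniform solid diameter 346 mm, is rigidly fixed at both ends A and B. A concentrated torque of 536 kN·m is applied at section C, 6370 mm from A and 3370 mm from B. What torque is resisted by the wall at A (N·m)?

185000 N·m

With uniform GJ and both ends fixed, compatibility θ_AC = θ_CB gives T_A·a = T_B·b, together with T_A + T_B = T₀.
T_A = T₀·b/(a+b) = 536000·3370/9740 = 185500 N·m; T_B = 350500 N·m.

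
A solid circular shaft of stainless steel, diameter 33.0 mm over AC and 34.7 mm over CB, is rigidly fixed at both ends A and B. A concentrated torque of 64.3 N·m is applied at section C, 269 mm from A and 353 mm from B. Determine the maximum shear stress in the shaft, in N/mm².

4.72 N/mm²

Compatibility: T_A·a/J_AC = T_B·b/J_CB with T_A + T_B = T₀.
J_AC = 1.16×10^-7 m⁴, J_CB = 1.42×10^-7 m⁴, so T_A = T₀·(J_AC/a)/((J_AC/a)+(J_CB/b)) = 33.29 N·m, T_B = 31.01 N·m.
τ in each portion: τ_AC = 4.72×10^6 Pa, τ_CB = 3.78×10^6 Pa; maximum is in AC.
τ_max = T_AC·r/J = 33.29·0.0165/1.16×10^-7 = 4.718×10^6 Pa.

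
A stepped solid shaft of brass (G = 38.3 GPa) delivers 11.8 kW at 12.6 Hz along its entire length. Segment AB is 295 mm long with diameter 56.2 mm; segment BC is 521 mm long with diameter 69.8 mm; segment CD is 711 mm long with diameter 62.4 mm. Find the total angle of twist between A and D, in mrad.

3.90 mrad

ω = 2π·12.6 = 79.17 rad/s, so T = P/ω = 11.8×10³ / 79.17 = 149.0 N·m.
J_AB = π(0.0562)⁴/32 = 9.79×10^-7 m⁴; J_BC = π(0.0698)⁴/32 = 2.33×10^-6 m⁴; J_CD = π(0.0624)⁴/32 = 1.49×10^-6 m⁴.
θ = (T/G)·Σ L_i/J_i = (149.0/38.3×10⁹)·(0.295/9.79×10^-7 + 0.521/2.33×10^-6 + 0.711/1.49×10^-6) = 3.901×10^-3 rad.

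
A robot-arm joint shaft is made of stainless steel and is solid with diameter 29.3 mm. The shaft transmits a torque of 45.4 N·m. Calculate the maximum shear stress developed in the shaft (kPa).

9190 kPa

J = πd⁴/32 = π(0.0293)⁴/32 = 7.236×10^-8 m⁴.
τ_max = T·r/J = 45.40 × 0.0146 / 7.236×10^-8 = 9.192×10^6 Pa.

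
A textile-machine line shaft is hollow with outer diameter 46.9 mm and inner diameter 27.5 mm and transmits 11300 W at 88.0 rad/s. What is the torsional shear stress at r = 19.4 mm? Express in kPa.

5950 kPa

ω = 88.0 rad/s, so T = P/ω = 11300 / 88.00 = 128.4 N·m.
J = π(d_o⁴ − d_i⁴)/32 = π(0.0469⁴ − 0.0275⁴)/32 = 4.188×10^-7 m⁴.
Shear stress varies linearly with radius: τ = T·r/J = 128.4 × 0.0194 / 4.188×10^-7 = 5.948×10^6 Pa.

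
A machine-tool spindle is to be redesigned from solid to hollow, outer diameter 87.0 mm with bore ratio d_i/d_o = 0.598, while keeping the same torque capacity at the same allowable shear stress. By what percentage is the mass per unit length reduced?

29.6 %

Equal τ_max and T ⇒ the solid shaft needs d_s³ = d_o³(1−k⁴), so d_s = 87.0·(1−0.598⁴)^(1/3) = 83.12 mm.
Area ratio A_h/A_s = d_o²(1−k²)/d_s² = (1−k²)/(1−k⁴)^(2/3) = 0.7038.
Mass saving = 1 − 0.7038 = 29.6 %.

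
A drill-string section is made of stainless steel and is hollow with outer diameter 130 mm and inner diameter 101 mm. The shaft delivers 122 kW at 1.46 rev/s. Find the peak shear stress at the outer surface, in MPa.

ω = 2π·1.46 = 9.173 rad/s, so T = P/ω = 122×10³ / 9.173 = 13300 N·m.
J = π(d_o⁴ − d_i⁴)/32 = π(0.130⁴ − 0.101⁴)/32 = 1.782×10^-5 m⁴.
τ_max = T·r/J = 13300 × 0.0650 / 1.782×10^-5 = 4.850×10^7 Pa.

48.5 MPa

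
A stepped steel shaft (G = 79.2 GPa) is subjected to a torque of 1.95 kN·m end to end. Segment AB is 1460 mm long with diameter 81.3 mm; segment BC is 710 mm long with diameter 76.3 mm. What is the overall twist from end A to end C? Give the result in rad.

J_AB = π(0.0813)⁴/32 = 4.29×10^-6 m⁴; J_BC = π(0.0763)⁴/32 = 3.33×10^-6 m⁴.
θ = (T/G)·Σ L_i/J_i = (1950/79.2×10⁹)·(1.46/4.29×10^-6 + 0.710/3.33×10^-6) = 0.01363 rad.

0.0136 rad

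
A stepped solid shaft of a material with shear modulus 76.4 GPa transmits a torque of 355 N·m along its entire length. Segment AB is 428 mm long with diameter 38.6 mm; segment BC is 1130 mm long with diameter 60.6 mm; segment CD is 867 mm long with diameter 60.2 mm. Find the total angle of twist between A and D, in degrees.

J_AB = π(0.0386)⁴/32 = 2.18×10^-7 m⁴; J_BC = π(0.0606)⁴/32 = 1.32×10^-6 m⁴; J_CD = π(0.0602)⁴/32 = 1.29×10^-6 m⁴.
θ = (T/G)·Σ L_i/J_i = (355.0/76.4×10⁹)·(0.428/2.18×10^-7 + 1.13/1.32×10^-6 + 0.867/1.29×10^-6) = 0.01622 rad.

0.929°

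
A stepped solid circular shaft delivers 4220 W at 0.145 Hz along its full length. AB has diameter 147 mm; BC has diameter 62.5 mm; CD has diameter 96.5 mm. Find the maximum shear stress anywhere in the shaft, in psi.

ω = 2π·0.145 = 0.9111 rad/s, so T = P/ω = 4220 / 0.9111 = 4632 N·m.
Under the same torque, τ_max = 16T/(πd³) is largest where d is smallest — segment BC (d = 62.5 mm).
τ_max = 16·4632/(π·(0.0625)³) = 9.663×10^7 Pa.

14000 psi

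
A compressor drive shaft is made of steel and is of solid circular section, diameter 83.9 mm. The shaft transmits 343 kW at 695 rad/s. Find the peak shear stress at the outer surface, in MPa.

ω = 695 rad/s, so T = P/ω = 343×10³ / 695.0 = 493.5 N·m.
J = πd⁴/32 = π(0.0839)⁴/32 = 4.865×10^-6 m⁴.
τ_max = T·r/J = 493.5 × 0.0420 / 4.865×10^-6 = 4.256×10^6 Pa.

4.26 MPa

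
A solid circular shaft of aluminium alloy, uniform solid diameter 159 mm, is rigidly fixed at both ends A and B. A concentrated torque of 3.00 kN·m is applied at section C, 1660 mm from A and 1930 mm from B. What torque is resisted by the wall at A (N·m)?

1610 N·m

With uniform GJ and both ends fixed, compatibility θ_AC = θ_CB gives T_A·a = T_B·b, together with T_A + T_B = T₀.
T_A = T₀·b/(a+b) = 3000·1930/3590 = 1613 N·m; T_B = 1387 N·m.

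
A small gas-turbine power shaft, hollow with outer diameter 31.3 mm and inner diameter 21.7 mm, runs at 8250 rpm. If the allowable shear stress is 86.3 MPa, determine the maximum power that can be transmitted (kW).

J = π(d_o⁴ − d_i⁴)/32 = π(0.0313⁴ − 0.0217⁴)/32 = 7.246×10^-8 m⁴.
T_max = τ_allow·J/r = 8.63×10^7 × 7.246×10^-8 / 0.0157 = 399.6 N·m.
ω = 2π·8250/60 = 863.9 rad/s, so P_max = T_max·ω = 3.452×10^5 W.

345 kW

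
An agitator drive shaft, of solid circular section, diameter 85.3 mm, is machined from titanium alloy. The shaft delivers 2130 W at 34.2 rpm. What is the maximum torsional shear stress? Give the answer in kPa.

ω = 2π·34.2/60 = 3.581 rad/s, so T = P/ω = 2130 / 3.581 = 594.7 N·m.
J = πd⁴/32 = π(0.0853)⁴/32 = 5.198×10^-6 m⁴.
τ_max = T·r/J = 594.7 × 0.0427 / 5.198×10^-6 = 4.880×10^6 Pa.

4880 kPa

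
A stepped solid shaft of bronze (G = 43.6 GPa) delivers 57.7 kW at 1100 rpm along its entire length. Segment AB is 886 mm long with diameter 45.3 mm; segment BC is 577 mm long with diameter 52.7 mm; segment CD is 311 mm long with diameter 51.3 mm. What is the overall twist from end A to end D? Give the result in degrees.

ω = 2π·1100/60 = 115.2 rad/s, so T = P/ω = 57.7×10³ / 115.2 = 500.9 N·m.
J_AB = π(0.0453)⁴/32 = 4.13×10^-7 m⁴; J_BC = π(0.0527)⁴/32 = 7.57×10^-7 m⁴; J_CD = π(0.0513)⁴/32 = 6.80×10^-7 m⁴.
θ = (T/G)·Σ L_i/J_i = (500.9/43.6×10⁹)·(0.886/4.13×10^-7 + 0.577/7.57×10^-7 + 0.311/6.80×10^-7) = 0.03863 rad.

2.21°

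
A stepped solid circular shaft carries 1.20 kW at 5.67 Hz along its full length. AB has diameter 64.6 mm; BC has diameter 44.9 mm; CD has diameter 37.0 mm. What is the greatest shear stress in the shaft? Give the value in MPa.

ω = 2π·5.67 = 35.63 rad/s, so T = P/ω = 1.20×10³ / 35.63 = 33.68 N·m.
Under the same torque, τ_max = 16T/(πd³) is largest where d is smallest — segment CD (d = 37.0 mm).
τ_max = 16·33.68/(π·(0.0370)³) = 3.387×10^6 Pa.

3.39 MPa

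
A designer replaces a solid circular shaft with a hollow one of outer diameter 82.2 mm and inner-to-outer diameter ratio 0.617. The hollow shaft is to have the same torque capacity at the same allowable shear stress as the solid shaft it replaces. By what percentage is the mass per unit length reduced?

31.3 %

Equal τ_max and T ⇒ the solid shaft needs d_s³ = d_o³(1−k⁴), so d_s = 82.2·(1−0.617⁴)^(1/3) = 78.02 mm.
Area ratio A_h/A_s = d_o²(1−k²)/d_s² = (1−k²)/(1−k⁴)^(2/3) = 0.6874.
Mass saving = 1 − 0.6874 = 31.3 %.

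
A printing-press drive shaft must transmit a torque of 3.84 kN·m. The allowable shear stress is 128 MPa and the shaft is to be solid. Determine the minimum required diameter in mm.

53.5 mm

For a solid shaft τ_max = 16T/(πd³), so d = (16T/(π τ_allow))^(1/3) = (16·3840/(π·1.28×10^8))^(1/3) = 0.05346 m.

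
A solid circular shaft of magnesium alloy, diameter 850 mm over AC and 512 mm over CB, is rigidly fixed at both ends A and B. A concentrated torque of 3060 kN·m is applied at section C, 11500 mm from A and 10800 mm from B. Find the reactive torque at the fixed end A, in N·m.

Compatibility: T_A·a/J_AC = T_B·b/J_CB with T_A + T_B = T₀.
J_AC = 0.0512 m⁴, J_CB = 6.75×10^-3 m⁴, so T_A = T₀·(J_AC/a)/((J_AC/a)+(J_CB/b)) = 2.684e6 N·m, T_B = 376200 N·m.

2.68e6 N·m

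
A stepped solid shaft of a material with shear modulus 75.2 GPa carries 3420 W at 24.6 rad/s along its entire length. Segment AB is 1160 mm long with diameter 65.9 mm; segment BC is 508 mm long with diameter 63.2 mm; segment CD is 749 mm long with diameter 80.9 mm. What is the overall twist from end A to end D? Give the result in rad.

ω = 24.6 rad/s, so T = P/ω = 3420 / 24.60 = 139.0 N·m.
J_AB = π(0.0659)⁴/32 = 1.85×10^-6 m⁴; J_BC = π(0.0632)⁴/32 = 1.57×10^-6 m⁴; J_CD = π(0.0809)⁴/32 = 4.21×10^-6 m⁴.
θ = (T/G)·Σ L_i/J_i = (139.0/75.2×10⁹)·(1.16/1.85×10^-6 + 0.508/1.57×10^-6 + 0.749/4.21×10^-6) = 2.087×10^-3 rad.

0.00209 rad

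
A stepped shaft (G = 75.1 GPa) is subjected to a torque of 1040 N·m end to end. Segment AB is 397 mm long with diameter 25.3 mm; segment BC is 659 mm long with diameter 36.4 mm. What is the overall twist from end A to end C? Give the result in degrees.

10.9°

J_AB = π(0.0253)⁴/32 = 4.02×10^-8 m⁴; J_BC = π(0.0364)⁴/32 = 1.72×10^-7 m⁴.
θ = (T/G)·Σ L_i/J_i = (1040/75.1×10⁹)·(0.397/4.02×10^-8 + 0.659/1.72×10^-7) = 0.1896 rad.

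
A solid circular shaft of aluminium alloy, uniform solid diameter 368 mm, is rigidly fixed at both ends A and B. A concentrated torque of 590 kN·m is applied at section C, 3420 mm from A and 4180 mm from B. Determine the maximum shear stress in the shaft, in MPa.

With uniform GJ and both ends fixed, compatibility θ_AC = θ_CB gives T_A·a = T_B·b, together with T_A + T_B = T₀.
T_A = T₀·b/(a+b) = 590000·4180/7600 = 324500 N·m; T_B = 265500 N·m.
τ in each portion: τ_AC = 3.32×10^7 Pa, τ_CB = 2.71×10^7 Pa; maximum is in AC.
τ_max = T_AC·r/J = 324500·0.184/1.80×10^-3 = 3.316×10^7 Pa.

33.2 MPa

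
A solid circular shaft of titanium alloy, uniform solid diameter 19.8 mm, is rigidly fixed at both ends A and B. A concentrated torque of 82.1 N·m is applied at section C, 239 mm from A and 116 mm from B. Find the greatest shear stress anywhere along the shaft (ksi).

5.26 ksi

With uniform GJ and both ends fixed, compatibility θ_AC = θ_CB gives T_A·a = T_B·b, together with T_A + T_B = T₀.
T_A = T₀·b/(a+b) = 82.10·116/355.0 = 26.83 N·m; T_B = 55.27 N·m.
τ in each portion: τ_AC = 1.76×10^7 Pa, τ_CB = 3.63×10^7 Pa; maximum is in CB.
τ_max = T_CB·r/J = 55.27·0.00990/1.51×10^-8 = 3.626×10^7 Pa.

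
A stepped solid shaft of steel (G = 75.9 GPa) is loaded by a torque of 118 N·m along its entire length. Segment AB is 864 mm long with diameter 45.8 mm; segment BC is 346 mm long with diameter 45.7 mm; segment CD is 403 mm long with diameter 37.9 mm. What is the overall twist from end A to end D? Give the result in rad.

0.00746 rad

J_AB = π(0.0458)⁴/32 = 4.32×10^-7 m⁴; J_BC = π(0.0457)⁴/32 = 4.28×10^-7 m⁴; J_CD = π(0.0379)⁴/32 = 2.03×10^-7 m⁴.
θ = (T/G)·Σ L_i/J_i = (118.0/75.9×10⁹)·(0.864/4.32×10^-7 + 0.346/4.28×10^-7 + 0.403/2.03×10^-7) = 7.459×10^-3 rad.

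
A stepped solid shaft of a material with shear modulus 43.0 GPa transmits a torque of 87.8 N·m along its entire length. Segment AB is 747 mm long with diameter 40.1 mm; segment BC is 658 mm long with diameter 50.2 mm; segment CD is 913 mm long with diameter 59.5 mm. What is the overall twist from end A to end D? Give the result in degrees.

J_AB = π(0.0401)⁴/32 = 2.54×10^-7 m⁴; J_BC = π(0.0502)⁴/32 = 6.23×10^-7 m⁴; J_CD = π(0.0595)⁴/32 = 1.23×10^-6 m⁴.
θ = (T/G)·Σ L_i/J_i = (87.80/43.0×10⁹)·(0.747/2.54×10^-7 + 0.658/6.23×10^-7 + 0.913/1.23×10^-6) = 9.679×10^-3 rad.

0.555°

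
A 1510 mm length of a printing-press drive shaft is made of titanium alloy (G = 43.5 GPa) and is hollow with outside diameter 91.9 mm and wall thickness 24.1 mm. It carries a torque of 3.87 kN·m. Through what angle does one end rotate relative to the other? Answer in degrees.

1.16°

J = π(d_o⁴ − d_i⁴)/32 = π(0.0919⁴ − 0.0437⁴)/32 = 6.645×10^-6 m⁴.
θ = T·L/(G·J) = 3870 × 1.51 / (43.5×10⁹ × 6.645×10^-6) = 0.02022 rad.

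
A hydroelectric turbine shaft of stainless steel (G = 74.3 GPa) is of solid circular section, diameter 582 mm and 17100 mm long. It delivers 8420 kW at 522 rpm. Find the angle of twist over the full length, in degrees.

0.180°

ω = 2π·522/60 = 54.66 rad/s, so T = P/ω = 8420×10³ / 54.66 = 154000 N·m.
J = πd⁴/32 = π(0.582)⁴/32 = 0.01126 m⁴.
θ = T·L/(G·J) = 154000 × 17.1 / (74.3×10⁹ × 0.01126) = 3.147×10^-3 rad.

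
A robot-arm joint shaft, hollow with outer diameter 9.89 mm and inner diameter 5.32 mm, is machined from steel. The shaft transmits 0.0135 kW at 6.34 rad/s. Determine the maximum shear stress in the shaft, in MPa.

ω = 6.34 rad/s, so T = P/ω = 0.0135×10³ / 6.340 = 2.129 N·m.
J = π(d_o⁴ − d_i⁴)/32 = π(0.00989⁴ − 0.00532⁴)/32 = 8.606×10^-10 m⁴.
τ_max = T·r/J = 2.129 × 0.00495 / 8.606×10^-10 = 1.223×10^7 Pa.

12.2 MPa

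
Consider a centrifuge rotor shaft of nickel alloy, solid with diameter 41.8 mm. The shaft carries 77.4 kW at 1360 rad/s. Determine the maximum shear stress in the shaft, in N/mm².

3.97 N/mm²

ω = 1360 rad/s, so T = P/ω = 77.4×10³ / 1360 = 56.91 N·m.
J = πd⁴/32 = π(0.0418)⁴/32 = 2.997×10^-7 m⁴.
τ_max = T·r/J = 56.91 × 0.0209 / 2.997×10^-7 = 3.969×10^6 Pa.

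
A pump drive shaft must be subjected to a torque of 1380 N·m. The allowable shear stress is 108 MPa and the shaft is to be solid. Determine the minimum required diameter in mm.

40.2 mm

For a solid shaft τ_max = 16T/(πd³), so d = (16T/(π τ_allow))^(1/3) = (16·1380/(π·1.08×10^8))^(1/3) = 0.04022 m.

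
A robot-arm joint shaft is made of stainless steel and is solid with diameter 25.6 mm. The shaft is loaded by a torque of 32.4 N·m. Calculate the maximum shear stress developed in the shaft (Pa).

J = πd⁴/32 = π(0.0256)⁴/32 = 4.217×10^-8 m⁴.
τ_max = T·r/J = 32.40 × 0.0128 / 4.217×10^-8 = 9.835×10^6 Pa.

9.84e6 Pa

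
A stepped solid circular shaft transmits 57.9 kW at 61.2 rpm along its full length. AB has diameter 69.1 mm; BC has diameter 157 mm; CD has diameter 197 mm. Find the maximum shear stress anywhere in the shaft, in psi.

ω = 2π·61.2/60 = 6.409 rad/s, so T = P/ω = 57.9×10³ / 6.409 = 9034 N·m.
Under the same torque, τ_max = 16T/(πd³) is largest where d is smallest — segment AB (d = 69.1 mm).
τ_max = 16·9034/(π·(0.0691)³) = 1.395×10^8 Pa.

20200 psi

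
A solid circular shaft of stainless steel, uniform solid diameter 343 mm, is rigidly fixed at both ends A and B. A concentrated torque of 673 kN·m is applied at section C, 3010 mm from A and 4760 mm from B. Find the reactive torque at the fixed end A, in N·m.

412000 N·m

With uniform GJ and both ends fixed, compatibility θ_AC = θ_CB gives T_A·a = T_B·b, together with T_A + T_B = T₀.
T_A = T₀·b/(a+b) = 673000·4760/7770 = 412300 N·m; T_B = 260700 N·m.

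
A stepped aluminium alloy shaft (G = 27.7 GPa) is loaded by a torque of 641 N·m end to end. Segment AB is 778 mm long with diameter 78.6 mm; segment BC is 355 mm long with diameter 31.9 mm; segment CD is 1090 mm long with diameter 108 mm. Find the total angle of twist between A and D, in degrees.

J_AB = π(0.0786)⁴/32 = 3.75×10^-6 m⁴; J_BC = π(0.0319)⁴/32 = 1.02×10^-7 m⁴; J_CD = π(0.108)⁴/32 = 1.34×10^-5 m⁴.
θ = (T/G)·Σ L_i/J_i = (641.0/27.7×10⁹)·(0.778/3.75×10^-6 + 0.355/1.02×10^-7 + 1.09/1.34×10^-5) = 0.08750 rad.

5.01°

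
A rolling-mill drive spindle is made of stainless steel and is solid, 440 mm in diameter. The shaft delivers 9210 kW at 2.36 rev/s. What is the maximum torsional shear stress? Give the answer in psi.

ω = 2π·2.36 = 14.83 rad/s, so T = P/ω = 9210×10³ / 14.83 = 621100 N·m.
J = πd⁴/32 = π(0.440)⁴/32 = 3.680×10^-3 m⁴.
τ_max = T·r/J = 621100 × 0.220 / 3.680×10^-3 = 3.713×10^7 Pa.

5390 psi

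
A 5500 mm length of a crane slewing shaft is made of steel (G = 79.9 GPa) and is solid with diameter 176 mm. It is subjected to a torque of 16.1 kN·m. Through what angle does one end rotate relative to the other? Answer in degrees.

J = πd⁴/32 = π(0.176)⁴/32 = 9.420×10^-5 m⁴.
θ = T·L/(G·J) = 16100 × 5.50 / (79.9×10⁹ × 9.420×10^-5) = 0.01176 rad.

0.674°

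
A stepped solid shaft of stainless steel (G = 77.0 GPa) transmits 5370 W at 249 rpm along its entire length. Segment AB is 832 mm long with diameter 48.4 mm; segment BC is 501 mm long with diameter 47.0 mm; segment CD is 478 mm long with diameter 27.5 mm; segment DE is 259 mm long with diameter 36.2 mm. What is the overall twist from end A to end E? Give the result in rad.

ω = 2π·249/60 = 26.08 rad/s, so T = P/ω = 5370 / 26.08 = 205.9 N·m.
J_AB = π(0.0484)⁴/32 = 5.39×10^-7 m⁴; J_BC = π(0.0470)⁴/32 = 4.79×10^-7 m⁴; J_CD = π(0.0275)⁴/32 = 5.61×10^-8 m⁴; J_DE = π(0.0362)⁴/32 = 1.69×10^-7 m⁴.
θ = (T/G)·Σ L_i/J_i = (205.9/77.0×10⁹)·(0.832/5.39×10^-7 + 0.501/4.79×10^-7 + 0.478/5.61×10^-8 + 0.259/1.69×10^-7) = 0.03381 rad.

0.0338 rad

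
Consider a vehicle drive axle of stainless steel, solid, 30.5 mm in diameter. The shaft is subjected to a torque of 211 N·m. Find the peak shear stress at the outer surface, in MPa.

37.9 MPa

J = πd⁴/32 = π(0.0305)⁴/32 = 8.496×10^-8 m⁴.
τ_max = T·r/J = 211.0 × 0.0152 / 8.496×10^-8 = 3.788×10^7 Pa.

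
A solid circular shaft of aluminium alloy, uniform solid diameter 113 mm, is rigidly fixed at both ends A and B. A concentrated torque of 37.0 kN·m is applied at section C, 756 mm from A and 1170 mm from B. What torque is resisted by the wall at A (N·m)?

With uniform GJ and both ends fixed, compatibility θ_AC = θ_CB gives T_A·a = T_B·b, together with T_A + T_B = T₀.
T_A = T₀·b/(a+b) = 37000·1170/1926 = 22480 N·m; T_B = 14520 N·m.

22500 N·m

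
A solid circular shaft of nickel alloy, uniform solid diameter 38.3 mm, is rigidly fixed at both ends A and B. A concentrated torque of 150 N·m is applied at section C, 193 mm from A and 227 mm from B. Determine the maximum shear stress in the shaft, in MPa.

With uniform GJ and both ends fixed, compatibility θ_AC = θ_CB gives T_A·a = T_B·b, together with T_A + T_B = T₀.
T_A = T₀·b/(a+b) = 150.0·227/420.0 = 81.07 N·m; T_B = 68.93 N·m.
τ in each portion: τ_AC = 7.35×10^6 Pa, τ_CB = 6.25×10^6 Pa; maximum is in AC.
τ_max = T_AC·r/J = 81.07·0.0191/2.11×10^-7 = 7.349×10^6 Pa.

7.35 MPa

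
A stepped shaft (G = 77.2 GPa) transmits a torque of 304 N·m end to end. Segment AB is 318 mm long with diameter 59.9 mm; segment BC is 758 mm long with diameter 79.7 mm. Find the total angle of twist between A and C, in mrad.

J_AB = π(0.0599)⁴/32 = 1.26×10^-6 m⁴; J_BC = π(0.0797)⁴/32 = 3.96×10^-6 m⁴.
θ = (T/G)·Σ L_i/J_i = (304.0/77.2×10⁹)·(0.318/1.26×10^-6 + 0.758/3.96×10^-6) = 1.744×10^-3 rad.

1.74 mrad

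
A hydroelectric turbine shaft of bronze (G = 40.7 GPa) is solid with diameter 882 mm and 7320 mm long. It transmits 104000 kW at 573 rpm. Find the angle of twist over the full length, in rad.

0.00525 rad

ω = 2π·573/60 = 60.00 rad/s, so T = P/ω = 104000×10³ / 60.00 = 1.733e6 N·m.
J = πd⁴/32 = π(0.882)⁴/32 = 0.05941 m⁴.
θ = T·L/(G·J) = 1.733e6 × 7.32 / (40.7×10⁹ × 0.05941) = 5.247×10^-3 rad.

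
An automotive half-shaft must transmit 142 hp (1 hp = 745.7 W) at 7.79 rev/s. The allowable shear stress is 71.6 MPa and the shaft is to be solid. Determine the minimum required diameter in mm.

ω = 2π·7.79 = 48.95 rad/s, so T = P/ω = 142×745.7 / 48.95 = 2163 N·m.
For a solid shaft τ_max = 16T/(πd³), so d = (16T/(π τ_allow))^(1/3) = (16·2163/(π·7.16×10^7))^(1/3) = 0.05359 m.

53.6 mm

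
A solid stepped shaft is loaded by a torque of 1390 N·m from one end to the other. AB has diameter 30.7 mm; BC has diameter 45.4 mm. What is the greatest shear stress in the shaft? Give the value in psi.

35500 psi

Under the same torque, τ_max = 16T/(πd³) is largest where d is smallest — segment AB (d = 30.7 mm).
τ_max = 16·1390/(π·(0.0307)³) = 2.447×10^8 Pa.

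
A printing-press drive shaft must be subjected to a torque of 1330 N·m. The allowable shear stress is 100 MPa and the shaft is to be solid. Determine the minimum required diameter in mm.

40.8 mm

For a solid shaft τ_max = 16T/(πd³), so d = (16T/(π τ_allow))^(1/3) = (16·1330/(π·1.00×10^8))^(1/3) = 0.04076 m.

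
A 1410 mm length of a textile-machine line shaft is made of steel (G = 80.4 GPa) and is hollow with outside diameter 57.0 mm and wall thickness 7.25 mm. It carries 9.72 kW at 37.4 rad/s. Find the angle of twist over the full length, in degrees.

0.365°

ω = 37.4 rad/s, so T = P/ω = 9.72×10³ / 37.40 = 259.9 N·m.
J = π(d_o⁴ − d_i⁴)/32 = π(0.0570⁴ − 0.0425⁴)/32 = 7.160×10^-7 m⁴.
θ = T·L/(G·J) = 259.9 × 1.41 / (80.4×10⁹ × 7.160×10^-7) = 6.365×10^-3 rad.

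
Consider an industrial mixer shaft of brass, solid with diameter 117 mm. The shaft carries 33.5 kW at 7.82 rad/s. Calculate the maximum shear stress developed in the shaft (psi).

ω = 7.82 rad/s, so T = P/ω = 33.5×10³ / 7.820 = 4284 N·m.
J = πd⁴/32 = π(0.117)⁴/32 = 1.840×10^-5 m⁴.
τ_max = T·r/J = 4284 × 0.0585 / 1.840×10^-5 = 1.362×10^7 Pa.

1980 psi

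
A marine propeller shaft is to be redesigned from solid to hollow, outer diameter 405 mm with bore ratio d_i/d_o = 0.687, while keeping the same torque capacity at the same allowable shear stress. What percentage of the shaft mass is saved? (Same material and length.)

Equal τ_max and T ⇒ the solid shaft needs d_s³ = d_o³(1−k⁴), so d_s = 405·(1−0.687⁴)^(1/3) = 372.4 mm.
Area ratio A_h/A_s = d_o²(1−k²)/d_s² = (1−k²)/(1−k⁴)^(2/3) = 0.6246.
Mass saving = 1 − 0.6246 = 37.5 %.

37.5 %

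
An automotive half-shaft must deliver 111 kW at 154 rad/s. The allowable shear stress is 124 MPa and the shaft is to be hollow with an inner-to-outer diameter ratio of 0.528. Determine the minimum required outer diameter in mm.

ω = 154 rad/s, so T = P/ω = 111×10³ / 154.0 = 720.8 N·m.
For a hollow shaft with d_i/d_o = 0.528: τ_max = 16T/(π d_o³ (1−k⁴)), so d_o = [16T/(π τ_allow (1−k⁴))]^(1/3) = [16·720.8/(π·1.24×10^8·0.9223)]^(1/3) = 0.03178 m.

31.8 mm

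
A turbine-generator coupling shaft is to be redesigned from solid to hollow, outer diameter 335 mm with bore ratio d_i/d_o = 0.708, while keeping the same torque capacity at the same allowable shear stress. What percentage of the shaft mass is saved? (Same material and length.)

Equal τ_max and T ⇒ the solid shaft needs d_s³ = d_o³(1−k⁴), so d_s = 335·(1−0.708⁴)^(1/3) = 304.2 mm.
Area ratio A_h/A_s = d_o²(1−k²)/d_s² = (1−k²)/(1−k⁴)^(2/3) = 0.6049.
Mass saving = 1 − 0.6049 = 39.5 %.

39.5 %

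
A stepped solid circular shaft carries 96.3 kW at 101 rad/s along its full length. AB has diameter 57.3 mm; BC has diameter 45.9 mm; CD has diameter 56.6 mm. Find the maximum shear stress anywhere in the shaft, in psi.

7280 psi

ω = 101 rad/s, so T = P/ω = 96.3×10³ / 101.0 = 953.5 N·m.
Under the same torque, τ_max = 16T/(πd³) is largest where d is smallest — segment BC (d = 45.9 mm).
τ_max = 16·953.5/(π·(0.0459)³) = 5.022×10^7 Pa.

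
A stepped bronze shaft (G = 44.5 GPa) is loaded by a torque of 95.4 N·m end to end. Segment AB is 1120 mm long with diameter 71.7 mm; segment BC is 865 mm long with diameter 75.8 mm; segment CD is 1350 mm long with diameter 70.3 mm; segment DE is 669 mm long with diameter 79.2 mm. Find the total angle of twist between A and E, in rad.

J_AB = π(0.0717)⁴/32 = 2.59×10^-6 m⁴; J_BC = π(0.0758)⁴/32 = 3.24×10^-6 m⁴; J_CD = π(0.0703)⁴/32 = 2.40×10^-6 m⁴; J_DE = π(0.0792)⁴/32 = 3.86×10^-6 m⁴.
θ = (T/G)·Σ L_i/J_i = (95.40/44.5×10⁹)·(1.12/2.59×10^-6 + 0.865/3.24×10^-6 + 1.35/2.40×10^-6 + 0.669/3.86×10^-6) = 3.076×10^-3 rad.

0.00308 rad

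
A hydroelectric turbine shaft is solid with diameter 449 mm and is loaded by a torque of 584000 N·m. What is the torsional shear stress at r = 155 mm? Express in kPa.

J = πd⁴/32 = π(0.449)⁴/32 = 3.990×10^-3 m⁴.
Shear stress varies linearly with radius: τ = T·r/J = 584000 × 0.155 / 3.990×10^-3 = 2.269×10^7 Pa.

22700 kPa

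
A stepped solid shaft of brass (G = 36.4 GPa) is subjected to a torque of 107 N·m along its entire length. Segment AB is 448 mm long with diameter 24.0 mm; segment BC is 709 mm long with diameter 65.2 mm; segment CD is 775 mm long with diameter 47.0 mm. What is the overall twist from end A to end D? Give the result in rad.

0.0464 rad

J_AB = π(0.0240)⁴/32 = 3.26×10^-8 m⁴; J_BC = π(0.0652)⁴/32 = 1.77×10^-6 m⁴; J_CD = π(0.0470)⁴/32 = 4.79×10^-7 m⁴.
θ = (T/G)·Σ L_i/J_i = (107.0/36.4×10⁹)·(0.448/3.26×10^-8 + 0.709/1.77×10^-6 + 0.775/4.79×10^-7) = 0.04636 rad.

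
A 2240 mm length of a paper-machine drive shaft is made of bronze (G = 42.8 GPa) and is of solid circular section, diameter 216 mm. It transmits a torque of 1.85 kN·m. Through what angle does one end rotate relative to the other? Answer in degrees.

0.0260°

J = πd⁴/32 = π(0.216)⁴/32 = 2.137×10^-4 m⁴.
θ = T·L/(G·J) = 1850 × 2.24 / (42.8×10⁹ × 2.137×10^-4) = 4.531×10^-4 rad.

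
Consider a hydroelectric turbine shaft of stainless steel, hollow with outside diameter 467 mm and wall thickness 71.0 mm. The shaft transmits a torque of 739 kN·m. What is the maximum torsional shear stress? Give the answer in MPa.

J = π(d_o⁴ − d_i⁴)/32 = π(0.467⁴ − 0.325⁴)/32 = 3.574×10^-3 m⁴.
τ_max = T·r/J = 739000 × 0.234 / 3.574×10^-3 = 4.828×10^7 Pa.

48.3 MPa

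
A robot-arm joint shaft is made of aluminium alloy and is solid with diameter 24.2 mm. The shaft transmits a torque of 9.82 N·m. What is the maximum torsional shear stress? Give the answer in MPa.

J = πd⁴/32 = π(0.0242)⁴/32 = 3.367×10^-8 m⁴.
τ_max = T·r/J = 9.820 × 0.0121 / 3.367×10^-8 = 3.529×10^6 Pa.

3.53 MPa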